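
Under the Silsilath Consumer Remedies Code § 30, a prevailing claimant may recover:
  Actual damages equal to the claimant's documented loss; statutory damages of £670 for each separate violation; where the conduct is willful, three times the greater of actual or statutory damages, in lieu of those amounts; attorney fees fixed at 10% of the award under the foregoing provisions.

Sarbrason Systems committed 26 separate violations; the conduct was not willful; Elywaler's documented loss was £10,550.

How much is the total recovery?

£30,767

Statutory damages: 26 × £670 = £17,420
Conduct not willful: the in-lieu enhancement does not apply.
Actual plus statutory damages: £10,550 + £17,420 = £27,970
Attorney fees: 10% of £27,970 = £2,797
Total recovery: £27,970 + £2,797 = £30,767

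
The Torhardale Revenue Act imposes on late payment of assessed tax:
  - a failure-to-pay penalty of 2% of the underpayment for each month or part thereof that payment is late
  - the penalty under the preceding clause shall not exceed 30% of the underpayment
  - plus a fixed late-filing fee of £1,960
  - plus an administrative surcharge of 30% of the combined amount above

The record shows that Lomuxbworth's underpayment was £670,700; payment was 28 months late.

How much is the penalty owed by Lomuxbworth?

£264,121

Accrued rate: 2% × 28 = 56%, capped at 30% → 30%
Failure-to-pay penalty: 30% of £670,700 = £201,210
Penalty before surcharge: £201,210 + £1,960 = £203,170
Administrative surcharge: 30% of £203,170 = £60,951
Total penalty: £203,170 + £60,951 = £264,121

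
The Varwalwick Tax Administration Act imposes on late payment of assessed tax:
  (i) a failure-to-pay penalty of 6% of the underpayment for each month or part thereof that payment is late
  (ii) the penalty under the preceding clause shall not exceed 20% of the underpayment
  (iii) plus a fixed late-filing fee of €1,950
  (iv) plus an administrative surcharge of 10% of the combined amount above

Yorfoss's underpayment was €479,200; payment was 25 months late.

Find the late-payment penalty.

Accrued rate: 6% × 25 = 150%, capped at 20% → 20%
Failure-to-pay penalty: 20% of €479,200 = €95,840
Penalty before surcharge: €95,840 + €1,950 = €97,790
Administrative surcharge: 10% of €97,790 = €9,779
Total penalty: €97,790 + €9,779 = €107,569

€107,569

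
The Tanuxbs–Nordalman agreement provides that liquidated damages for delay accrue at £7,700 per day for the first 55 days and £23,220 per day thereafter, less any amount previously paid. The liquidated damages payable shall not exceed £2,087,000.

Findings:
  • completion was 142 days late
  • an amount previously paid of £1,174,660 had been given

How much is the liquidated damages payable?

First 55 days: 55 × £7,700 = £423,500
Remaining days: (142 − 55) × £23,220 = £2,020,140
Accrued per-day damages: £423,500 + £2,020,140 = £2,443,640
Less amount previously paid: £2,443,640 − £1,174,660 = £1,268,980
Cap at £2,087,000: £1,268,980 is within the cap, no reduction.

Liquidated damages: £1,268,980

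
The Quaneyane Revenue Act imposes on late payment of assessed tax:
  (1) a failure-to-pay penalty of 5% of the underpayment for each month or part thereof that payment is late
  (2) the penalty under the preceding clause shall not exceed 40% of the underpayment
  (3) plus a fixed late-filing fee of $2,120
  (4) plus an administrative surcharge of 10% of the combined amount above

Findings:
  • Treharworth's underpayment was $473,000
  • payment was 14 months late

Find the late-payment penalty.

$210,452

Accrued rate: 5% × 14 = 70%, capped at 40% → 40%
Failure-to-pay penalty: 40% of $473,000 = $189,200
Penalty before surcharge: $189,200 + $2,120 = $191,320
Administrative surcharge: 10% of $191,320 = $19,132
Total penalty: $191,320 + $19,132 = $210,452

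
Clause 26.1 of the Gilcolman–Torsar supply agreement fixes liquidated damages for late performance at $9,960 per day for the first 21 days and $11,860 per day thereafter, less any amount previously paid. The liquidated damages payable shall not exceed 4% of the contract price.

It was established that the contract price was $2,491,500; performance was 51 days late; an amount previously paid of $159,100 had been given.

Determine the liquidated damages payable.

First 21 days: 21 × $9,960 = $209,160
Remaining days: (51 − 21) × $11,860 = $355,800
Accrued per-day damages: $209,160 + $355,800 = $564,960
Less amount previously paid: $564,960 − $159,100 = $405,860
Cap: 4% of $2,491,500 = $99,660
Cap at $99,660: $405,860 exceeds the cap → $99,660

$99,660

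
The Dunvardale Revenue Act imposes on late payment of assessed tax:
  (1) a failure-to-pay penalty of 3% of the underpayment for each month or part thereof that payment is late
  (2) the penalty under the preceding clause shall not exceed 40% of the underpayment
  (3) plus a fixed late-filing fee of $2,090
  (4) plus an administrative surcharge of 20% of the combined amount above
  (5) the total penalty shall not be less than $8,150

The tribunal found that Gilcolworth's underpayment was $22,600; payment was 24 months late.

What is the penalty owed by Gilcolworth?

Accrued rate: 3% × 24 = 72%, capped at 40% → 40%
Failure-to-pay penalty: 40% of $22,600 = $9,040
Penalty before surcharge: $9,040 + $2,090 = $11,130
Administrative surcharge: 20% of $11,130 = $2,226
Total penalty: $11,130 + $2,226 = $13,356
Minimum $8,150: $13,356 meets the minimum, no increase.

Penalty: $13,356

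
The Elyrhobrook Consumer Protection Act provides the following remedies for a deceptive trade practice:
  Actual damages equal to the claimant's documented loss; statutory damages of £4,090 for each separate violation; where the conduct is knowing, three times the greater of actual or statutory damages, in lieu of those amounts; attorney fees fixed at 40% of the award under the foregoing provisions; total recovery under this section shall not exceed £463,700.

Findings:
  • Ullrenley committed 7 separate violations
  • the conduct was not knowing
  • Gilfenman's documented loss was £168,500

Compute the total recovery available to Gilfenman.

Statutory damages: 7 × £4,090 = £28,630
Conduct not knowing: the in-lieu enhancement does not apply.
Actual plus statutory damages: £168,500 + £28,630 = £197,130
Attorney fees: 40% of £197,130 = £78,852
Total before cap: £197,130 + £78,852 = £275,982
Cap at £463,700: £275,982 is within the cap, no reduction.

£275,982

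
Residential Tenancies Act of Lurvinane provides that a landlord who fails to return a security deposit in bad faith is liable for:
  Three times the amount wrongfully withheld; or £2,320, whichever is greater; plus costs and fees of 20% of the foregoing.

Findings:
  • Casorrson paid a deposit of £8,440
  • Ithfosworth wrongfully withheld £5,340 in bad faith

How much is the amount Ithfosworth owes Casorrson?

Trebled: 3 × £5,340 = £16,020
Minimum £2,320: £16,020 meets the minimum, no increase.
Costs and fees: 20% of £16,020 = £3,204
Total recovery: £16,020 + £3,204 = £19,224

£19,224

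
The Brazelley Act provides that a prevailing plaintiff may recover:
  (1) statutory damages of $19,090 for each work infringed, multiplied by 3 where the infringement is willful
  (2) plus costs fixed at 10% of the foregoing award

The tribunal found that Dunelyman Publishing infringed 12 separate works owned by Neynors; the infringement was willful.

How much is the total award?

Statutory damages: 12 × $19,090 = $229,080
Trebled: 3 × $229,080 = $687,240
Costs: 10% of $687,240 = $68,724
Award plus costs: $687,240 + $68,724 = $755,964

$755,964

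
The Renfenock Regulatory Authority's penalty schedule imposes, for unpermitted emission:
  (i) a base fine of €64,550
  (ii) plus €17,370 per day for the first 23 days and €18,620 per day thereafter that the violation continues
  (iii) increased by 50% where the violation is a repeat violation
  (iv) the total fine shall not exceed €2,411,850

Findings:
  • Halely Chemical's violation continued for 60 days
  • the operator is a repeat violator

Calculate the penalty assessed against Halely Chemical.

First 23 days: 23 × €17,370 = €399,510
Remaining days: (60 − 23) × €18,620 = €688,940
Per-day component: €399,510 + €688,940 = €1,088,450
Base plus per-day: €64,550 + €1,088,450 = €1,153,000
Enhancement: 50% of €1,153,000 = €576,500
Enhanced fine: €1,153,000 + €576,500 = €1,729,500
Cap at €2,411,850: €1,729,500 is within the cap, no reduction.

Civil penalty: €1,729,500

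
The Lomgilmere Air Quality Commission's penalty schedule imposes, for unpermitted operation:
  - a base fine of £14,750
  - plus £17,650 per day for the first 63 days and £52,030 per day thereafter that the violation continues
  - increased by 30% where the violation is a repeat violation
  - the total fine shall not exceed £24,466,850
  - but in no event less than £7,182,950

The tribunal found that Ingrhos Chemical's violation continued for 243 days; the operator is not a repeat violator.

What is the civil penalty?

£10,492,100

First 63 days: 63 × £17,650 = £1,111,950
Remaining days: (243 − 63) × £52,030 = £9,365,400
Per-day component: £1,111,950 + £9,365,400 = £10,477,350
Base plus per-day: £14,750 + £10,477,350 = £10,492,100
The operator is not a repeat violator: no 30% increase.
Cap at £24,466,850: £10,492,100 is within the cap, no reduction.
Minimum £7,182,950: £10,492,100 meets the minimum, no increase.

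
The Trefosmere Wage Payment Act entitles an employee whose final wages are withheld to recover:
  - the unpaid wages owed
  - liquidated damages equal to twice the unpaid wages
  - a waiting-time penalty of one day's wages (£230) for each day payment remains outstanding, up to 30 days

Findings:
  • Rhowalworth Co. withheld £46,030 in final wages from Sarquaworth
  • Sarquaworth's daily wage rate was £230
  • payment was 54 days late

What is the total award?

Doubled: 2 × £46,030 = £92,060
Penalty days: min(54, 30) = 30
Waiting-time penalty: 30 × £230 = £6,900
Total award: £46,030 + £92,060 + £6,900 = £144,990

£144,990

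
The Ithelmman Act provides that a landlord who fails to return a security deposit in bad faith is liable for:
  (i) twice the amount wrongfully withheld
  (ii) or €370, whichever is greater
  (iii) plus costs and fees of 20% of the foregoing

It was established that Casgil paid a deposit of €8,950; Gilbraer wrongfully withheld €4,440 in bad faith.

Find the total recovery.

Doubled: 2 × €4,440 = €8,880
Minimum €370: €8,880 meets the minimum, no increase.
Costs and fees: 20% of €8,880 = €1,776
Total recovery: €8,880 + €1,776 = €10,656

€10,656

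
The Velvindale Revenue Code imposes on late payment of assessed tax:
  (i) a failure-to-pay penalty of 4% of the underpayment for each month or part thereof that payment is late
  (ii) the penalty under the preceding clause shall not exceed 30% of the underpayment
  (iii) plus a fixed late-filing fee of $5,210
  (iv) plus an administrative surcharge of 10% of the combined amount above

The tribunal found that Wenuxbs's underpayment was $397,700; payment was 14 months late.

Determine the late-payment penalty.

Accrued rate: 4% × 14 = 56%, capped at 30% → 30%
Failure-to-pay penalty: 30% of $397,700 = $119,310
Penalty before surcharge: $119,310 + $5,210 = $124,520
Administrative surcharge: 10% of $124,520 = $12,452
Total penalty: $124,520 + $12,452 = $136,972

$136,972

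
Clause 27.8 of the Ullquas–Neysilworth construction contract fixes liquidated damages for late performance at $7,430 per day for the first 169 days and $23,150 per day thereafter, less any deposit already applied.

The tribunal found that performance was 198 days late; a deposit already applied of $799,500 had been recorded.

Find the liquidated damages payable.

First 169 days: 169 × $7,430 = $1,255,670
Remaining days: (198 − 169) × $23,150 = $671,350
Accrued per-day damages: $1,255,670 + $671,350 = $1,927,020
Less deposit already applied: $1,927,020 − $799,500 = $1,127,520

$1,127,520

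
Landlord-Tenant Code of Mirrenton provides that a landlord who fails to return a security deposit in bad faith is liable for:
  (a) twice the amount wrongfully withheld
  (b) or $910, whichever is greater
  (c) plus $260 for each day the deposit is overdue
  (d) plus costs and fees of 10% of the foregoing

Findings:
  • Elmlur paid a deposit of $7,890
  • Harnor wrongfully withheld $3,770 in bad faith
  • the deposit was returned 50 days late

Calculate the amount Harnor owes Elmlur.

$22,594

Doubled: 2 × $3,770 = $7,540
Minimum $910: $7,540 meets the minimum, no increase.
Late-return penalty: 50 × $260 = $13,000
Damages plus late penalty: $7,540 + $13,000 = $20,540
Costs and fees: 10% of $20,540 = $2,054
Total recovery: $20,540 + $2,054 = $22,594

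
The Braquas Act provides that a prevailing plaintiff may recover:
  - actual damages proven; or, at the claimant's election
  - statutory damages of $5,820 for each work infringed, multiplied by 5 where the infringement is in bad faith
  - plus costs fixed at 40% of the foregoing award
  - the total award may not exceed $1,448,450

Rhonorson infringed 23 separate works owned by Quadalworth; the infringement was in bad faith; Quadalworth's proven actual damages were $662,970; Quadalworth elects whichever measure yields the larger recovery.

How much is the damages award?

Statutory damages: 23 × $5,820 = $133,860
Multiplied by 5: 5 × $133,860 = $669,300
Greater of actual damages ($662,970) or enhanced statutory damages ($669,300): $669,300
Costs: 40% of $669,300 = $267,720
Award plus costs: $669,300 + $267,720 = $937,020
Cap at $1,448,450: $937,020 is within the cap, no reduction.

$937,020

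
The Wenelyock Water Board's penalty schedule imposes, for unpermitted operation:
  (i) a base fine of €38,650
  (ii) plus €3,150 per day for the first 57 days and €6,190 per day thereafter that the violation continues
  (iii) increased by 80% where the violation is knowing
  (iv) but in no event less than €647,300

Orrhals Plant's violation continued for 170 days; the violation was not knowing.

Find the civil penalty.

First 57 days: 57 × €3,150 = €179,550
Remaining days: (170 − 57) × €6,190 = €699,470
Per-day component: €179,550 + €699,470 = €879,020
Base plus per-day: €38,650 + €879,020 = €917,670
The violation was not knowing: no 80% increase.
Minimum €647,300: €917,670 meets the minimum, no increase.

Civil penalty: €917,670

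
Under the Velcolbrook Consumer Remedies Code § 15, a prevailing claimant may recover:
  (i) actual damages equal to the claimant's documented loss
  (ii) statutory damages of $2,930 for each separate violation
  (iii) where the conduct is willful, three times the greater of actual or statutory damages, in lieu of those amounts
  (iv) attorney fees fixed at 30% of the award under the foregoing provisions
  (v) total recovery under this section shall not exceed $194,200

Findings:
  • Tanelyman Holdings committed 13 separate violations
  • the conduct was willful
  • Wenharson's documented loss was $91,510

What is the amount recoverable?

$194,200

Statutory damages: 13 × $2,930 = $38,090
Greater of actual damages ($91,510) or statutory damages ($38,090): $91,510
Trebled: 3 × $91,510 = $274,530
Attorney fees: 30% of $274,530 = $82,359
Total before cap: $274,530 + $82,359 = $356,889
Cap at $194,200: $356,889 exceeds the cap → $194,200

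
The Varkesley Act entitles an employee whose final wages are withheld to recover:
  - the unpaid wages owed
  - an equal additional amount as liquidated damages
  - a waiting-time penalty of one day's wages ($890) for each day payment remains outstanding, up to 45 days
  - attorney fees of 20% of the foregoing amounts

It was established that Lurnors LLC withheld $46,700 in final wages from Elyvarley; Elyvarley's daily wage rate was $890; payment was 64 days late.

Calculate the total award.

Liquidated damages (equal amount): $46,700
Penalty days: min(64, 45) = 45
Waiting-time penalty: 45 × $890 = $40,050
Subtotal: $46,700 + $46,700 + $40,050 = $133,450
Attorney fees: 20% of $133,450 = $26,690
Total award: $133,450 + $26,690 = $160,140

$160,140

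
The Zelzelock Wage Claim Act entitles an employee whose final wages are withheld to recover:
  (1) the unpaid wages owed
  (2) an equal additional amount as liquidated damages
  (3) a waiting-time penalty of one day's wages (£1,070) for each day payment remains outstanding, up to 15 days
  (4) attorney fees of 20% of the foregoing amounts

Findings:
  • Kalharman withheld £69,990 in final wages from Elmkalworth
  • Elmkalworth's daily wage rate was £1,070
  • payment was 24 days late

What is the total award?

Liquidated damages (equal amount): £69,990
Penalty days: min(24, 15) = 15
Waiting-time penalty: 15 × £1,070 = £16,050
Subtotal: £69,990 + £69,990 + £16,050 = £156,030
Attorney fees: 20% of £156,030 = £31,206
Total award: £156,030 + £31,206 = £187,236

£187,236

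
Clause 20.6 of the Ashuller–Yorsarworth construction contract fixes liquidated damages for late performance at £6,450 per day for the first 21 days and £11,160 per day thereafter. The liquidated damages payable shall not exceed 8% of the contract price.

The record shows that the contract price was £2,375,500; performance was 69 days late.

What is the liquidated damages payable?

£190,040

First 21 days: 21 × £6,450 = £135,450
Remaining days: (69 − 21) × £11,160 = £535,680
Accrued per-day damages: £135,450 + £535,680 = £671,130
Cap: 8% of £2,375,500 = £190,040
Cap at £190,040: £671,130 exceeds the cap → £190,040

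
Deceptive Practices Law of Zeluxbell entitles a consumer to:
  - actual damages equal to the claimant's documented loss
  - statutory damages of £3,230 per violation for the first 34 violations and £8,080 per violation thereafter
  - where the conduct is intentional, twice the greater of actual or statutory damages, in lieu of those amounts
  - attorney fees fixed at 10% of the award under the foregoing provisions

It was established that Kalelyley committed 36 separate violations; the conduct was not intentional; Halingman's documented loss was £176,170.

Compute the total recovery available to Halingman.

First 34 violations: 34 × £3,230 = £109,820
Remaining violations: (36 − 34) × £8,080 = £16,160
Statutory damages: £109,820 + £16,160 = £125,980
Conduct not intentional: the in-lieu enhancement does not apply.
Actual plus statutory damages: £176,170 + £125,980 = £302,150
Attorney fees: 10% of £302,150 = £30,215
Total recovery: £302,150 + £30,215 = £332,365

£332,365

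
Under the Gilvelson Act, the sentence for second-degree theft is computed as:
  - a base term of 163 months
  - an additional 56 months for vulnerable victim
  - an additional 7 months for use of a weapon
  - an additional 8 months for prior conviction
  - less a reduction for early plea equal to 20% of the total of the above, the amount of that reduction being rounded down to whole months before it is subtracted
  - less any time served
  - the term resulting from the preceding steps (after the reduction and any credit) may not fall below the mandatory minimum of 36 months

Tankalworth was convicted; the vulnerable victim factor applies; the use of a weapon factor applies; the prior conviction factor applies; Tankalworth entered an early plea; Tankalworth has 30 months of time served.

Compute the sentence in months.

Vulnerable victim enhancement: +56 months
Use of a weapon enhancement: +7 months
Prior conviction enhancement: +8 months
Adjusted term: 163 months + 56 months + 7 months + 8 months = 234 months
Early plea reduction: 20% of 234 months = 46 months (rounded down)
After reduction: 234 − 46 = 188 months
Less time served: 188 months − 30 months = 158 months
Minimum 36 months: 158 months meets the minimum, no increase.

158 months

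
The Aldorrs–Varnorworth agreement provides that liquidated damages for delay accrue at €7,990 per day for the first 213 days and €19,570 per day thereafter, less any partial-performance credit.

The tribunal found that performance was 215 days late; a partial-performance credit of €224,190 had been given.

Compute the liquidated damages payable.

€1,516,820

First 213 days: 213 × €7,990 = €1,701,870
Remaining days: (215 − 213) × €19,570 = €39,140
Accrued per-day damages: €1,701,870 + €39,140 = €1,741,010
Less partial-performance credit: €1,741,010 − €224,190 = €1,516,820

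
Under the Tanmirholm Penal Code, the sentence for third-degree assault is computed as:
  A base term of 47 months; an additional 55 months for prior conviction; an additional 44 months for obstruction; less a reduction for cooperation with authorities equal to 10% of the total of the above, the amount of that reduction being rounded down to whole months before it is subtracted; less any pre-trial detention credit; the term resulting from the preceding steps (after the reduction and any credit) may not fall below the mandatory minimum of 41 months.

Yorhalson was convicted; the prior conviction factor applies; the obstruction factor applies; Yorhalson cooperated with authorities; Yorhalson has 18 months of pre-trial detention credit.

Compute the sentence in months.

Prior conviction enhancement: +55 months
Obstruction enhancement: +44 months
Adjusted term: 47 months + 55 months + 44 months = 146 months
Cooperation with authorities reduction: 10% of 146 months = 14 months (rounded down)
After reduction: 146 − 14 = 132 months
Less pre-trial detention credit: 132 months − 18 months = 114 months
Minimum 41 months: 114 months meets the minimum, no increase.

114 months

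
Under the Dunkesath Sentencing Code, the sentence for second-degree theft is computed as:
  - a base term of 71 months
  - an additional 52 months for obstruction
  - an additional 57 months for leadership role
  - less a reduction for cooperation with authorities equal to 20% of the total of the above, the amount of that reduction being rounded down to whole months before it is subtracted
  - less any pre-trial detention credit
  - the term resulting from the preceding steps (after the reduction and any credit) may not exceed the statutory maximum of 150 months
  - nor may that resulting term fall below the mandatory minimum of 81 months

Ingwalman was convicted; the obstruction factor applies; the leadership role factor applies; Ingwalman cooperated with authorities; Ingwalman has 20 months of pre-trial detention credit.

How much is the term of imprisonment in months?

Obstruction enhancement: +52 months
Leadership role enhancement: +57 months
Adjusted term: 71 months + 52 months + 57 months = 180 months
Cooperation with authorities reduction: 20% of 180 months = 36 months (rounded down)
After reduction: 180 − 36 = 144 months
Less pre-trial detention credit: 144 months − 20 months = 124 months
Cap at 150 months: 124 months is within the cap, no reduction.
Minimum 81 months: 124 months meets the minimum, no increase.

124 months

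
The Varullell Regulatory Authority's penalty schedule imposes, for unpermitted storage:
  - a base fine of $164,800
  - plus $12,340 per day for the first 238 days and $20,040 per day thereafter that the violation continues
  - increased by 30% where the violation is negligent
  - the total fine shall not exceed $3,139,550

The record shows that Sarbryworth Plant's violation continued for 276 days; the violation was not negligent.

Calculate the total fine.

$3,139,550

First 238 days: 238 × $12,340 = $2,936,920
Remaining days: (276 − 238) × $20,040 = $761,520
Per-day component: $2,936,920 + $761,520 = $3,698,440
Base plus per-day: $164,800 + $3,698,440 = $3,863,240
The violation was not negligent: no 30% increase.
Cap at $3,139,550: $3,863,240 exceeds the cap → $3,139,550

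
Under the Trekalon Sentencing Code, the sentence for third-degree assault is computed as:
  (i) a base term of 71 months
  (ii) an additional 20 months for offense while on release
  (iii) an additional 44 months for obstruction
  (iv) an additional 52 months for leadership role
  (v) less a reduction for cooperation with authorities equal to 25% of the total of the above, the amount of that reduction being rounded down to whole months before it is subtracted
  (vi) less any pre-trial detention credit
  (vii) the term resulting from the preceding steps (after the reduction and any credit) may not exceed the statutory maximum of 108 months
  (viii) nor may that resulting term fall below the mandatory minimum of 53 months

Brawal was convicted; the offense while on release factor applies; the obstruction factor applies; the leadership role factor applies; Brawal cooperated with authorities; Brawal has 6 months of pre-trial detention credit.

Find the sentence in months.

Offense while on release enhancement: +20 months
Obstruction enhancement: +44 months
Leadership role enhancement: +52 months
Adjusted term: 71 months + 20 months + 44 months + 52 months = 187 months
Cooperation with authorities reduction: 25% of 187 months = 46 months (rounded down)
After reduction: 187 − 46 = 141 months
Less pre-trial detention credit: 141 months − 6 months = 135 months
Cap at 108 months: 135 months exceeds the cap → 108 months
Minimum 53 months: 108 months meets the minimum, no increase.

Sentence: 108 months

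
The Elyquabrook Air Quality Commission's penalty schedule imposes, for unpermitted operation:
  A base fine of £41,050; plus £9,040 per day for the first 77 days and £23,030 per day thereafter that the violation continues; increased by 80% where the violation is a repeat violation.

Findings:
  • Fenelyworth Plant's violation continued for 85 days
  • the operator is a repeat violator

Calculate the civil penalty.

£1,658,466

First 77 days: 77 × £9,040 = £696,080
Remaining days: (85 − 77) × £23,030 = £184,240
Per-day component: £696,080 + £184,240 = £880,320
Base plus per-day: £41,050 + £880,320 = £921,370
Enhancement: 80% of £921,370 = £737,096
Enhanced fine: £921,370 + £737,096 = £1,658,466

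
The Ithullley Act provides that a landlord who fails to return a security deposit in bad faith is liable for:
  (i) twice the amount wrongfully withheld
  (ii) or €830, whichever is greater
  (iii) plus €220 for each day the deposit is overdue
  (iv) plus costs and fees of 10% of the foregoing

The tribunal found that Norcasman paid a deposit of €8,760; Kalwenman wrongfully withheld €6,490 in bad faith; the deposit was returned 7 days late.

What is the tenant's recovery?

Doubled: 2 × €6,490 = €12,980
Minimum €830: €12,980 meets the minimum, no increase.
Late-return penalty: 7 × €220 = €1,540
Damages plus late penalty: €12,980 + €1,540 = €14,520
Costs and fees: 10% of €14,520 = €1,452
Total recovery: €14,520 + €1,452 = €15,972

€15,972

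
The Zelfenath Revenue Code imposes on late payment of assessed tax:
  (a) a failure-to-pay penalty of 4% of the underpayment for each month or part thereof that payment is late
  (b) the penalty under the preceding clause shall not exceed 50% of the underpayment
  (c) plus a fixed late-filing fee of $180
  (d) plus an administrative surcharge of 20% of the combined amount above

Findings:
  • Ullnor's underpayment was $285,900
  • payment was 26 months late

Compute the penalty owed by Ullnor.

Accrued rate: 4% × 26 = 104%, capped at 50% → 50%
Failure-to-pay penalty: 50% of $285,900 = $142,950
Penalty before surcharge: $142,950 + $180 = $143,130
Administrative surcharge: 20% of $143,130 = $28,626
Total penalty: $143,130 + $28,626 = $171,756

$171,756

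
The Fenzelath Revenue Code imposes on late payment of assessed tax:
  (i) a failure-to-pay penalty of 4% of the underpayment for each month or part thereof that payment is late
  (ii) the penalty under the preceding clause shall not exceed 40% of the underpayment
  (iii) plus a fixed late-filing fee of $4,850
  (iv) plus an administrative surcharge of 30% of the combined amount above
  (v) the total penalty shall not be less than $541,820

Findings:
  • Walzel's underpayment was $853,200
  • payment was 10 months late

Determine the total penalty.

Accrued rate: 4% × 10 = 40%, capped at 40% → 40%
Failure-to-pay penalty: 40% of $853,200 = $341,280
Penalty before surcharge: $341,280 + $4,850 = $346,130
Administrative surcharge: 30% of $346,130 = $103,839
Total penalty: $346,130 + $103,839 = $449,969
Minimum $541,820: $449,969 is below the minimum → $541,820

Penalty: $541,820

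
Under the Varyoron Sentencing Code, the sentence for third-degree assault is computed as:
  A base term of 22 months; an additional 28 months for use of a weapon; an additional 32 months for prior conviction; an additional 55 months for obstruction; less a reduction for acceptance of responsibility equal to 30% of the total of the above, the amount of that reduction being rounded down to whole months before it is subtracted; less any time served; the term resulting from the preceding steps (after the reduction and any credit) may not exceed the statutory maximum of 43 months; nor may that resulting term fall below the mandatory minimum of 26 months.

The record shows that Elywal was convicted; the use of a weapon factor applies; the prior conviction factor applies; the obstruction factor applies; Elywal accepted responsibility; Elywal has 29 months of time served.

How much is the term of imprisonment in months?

Use of a weapon enhancement: +28 months
Prior conviction enhancement: +32 months
Obstruction enhancement: +55 months
Adjusted term: 22 months + 28 months + 32 months + 55 months = 137 months
Acceptance of responsibility reduction: 30% of 137 months = 41 months (rounded down)
After reduction: 137 − 41 = 96 months
Less time served: 96 months − 29 months = 67 months
Cap at 43 months: 67 months exceeds the cap → 43 months
Minimum 26 months: 43 months meets the minimum, no increase.

43 months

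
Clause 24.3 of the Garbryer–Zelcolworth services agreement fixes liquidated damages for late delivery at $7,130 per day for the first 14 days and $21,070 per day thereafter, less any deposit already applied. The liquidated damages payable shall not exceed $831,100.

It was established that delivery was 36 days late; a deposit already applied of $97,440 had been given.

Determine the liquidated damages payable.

First 14 days: 14 × $7,130 = $99,820
Remaining days: (36 − 14) × $21,070 = $463,540
Accrued per-day damages: $99,820 + $463,540 = $563,360
Less deposit already applied: $563,360 − $97,440 = $465,920
Cap at $831,100: $465,920 is within the cap, no reduction.

$465,920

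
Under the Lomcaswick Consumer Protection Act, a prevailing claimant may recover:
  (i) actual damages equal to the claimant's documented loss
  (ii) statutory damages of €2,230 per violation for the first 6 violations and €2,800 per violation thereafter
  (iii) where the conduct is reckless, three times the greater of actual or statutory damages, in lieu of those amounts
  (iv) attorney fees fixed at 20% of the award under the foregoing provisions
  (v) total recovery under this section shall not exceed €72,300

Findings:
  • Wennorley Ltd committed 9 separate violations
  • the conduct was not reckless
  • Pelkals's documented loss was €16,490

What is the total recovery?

€45,924

First 6 violations: 6 × €2,230 = €13,380
Remaining violations: (9 − 6) × €2,800 = €8,400
Statutory damages: €13,380 + €8,400 = €21,780
Conduct not reckless: the in-lieu enhancement does not apply.
Actual plus statutory damages: €16,490 + €21,780 = €38,270
Attorney fees: 20% of €38,270 = €7,654
Total before cap: €38,270 + €7,654 = €45,924
Cap at €72,300: €45,924 is within the cap, no reduction.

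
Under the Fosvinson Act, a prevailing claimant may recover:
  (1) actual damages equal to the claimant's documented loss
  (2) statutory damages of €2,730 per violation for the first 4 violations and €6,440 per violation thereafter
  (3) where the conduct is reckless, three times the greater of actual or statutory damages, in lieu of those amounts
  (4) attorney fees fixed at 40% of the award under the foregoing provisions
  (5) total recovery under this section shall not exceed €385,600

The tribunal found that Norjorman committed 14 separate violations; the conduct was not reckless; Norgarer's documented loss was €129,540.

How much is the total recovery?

€286,804

First 4 violations: 4 × €2,730 = €10,920
Remaining violations: (14 − 4) × €6,440 = €64,400
Statutory damages: €10,920 + €64,400 = €75,320
Conduct not reckless: the in-lieu enhancement does not apply.
Actual plus statutory damages: €129,540 + €75,320 = €204,860
Attorney fees: 40% of €204,860 = €81,944
Total before cap: €204,860 + €81,944 = €286,804
Cap at €385,600: €286,804 is within the cap, no reduction.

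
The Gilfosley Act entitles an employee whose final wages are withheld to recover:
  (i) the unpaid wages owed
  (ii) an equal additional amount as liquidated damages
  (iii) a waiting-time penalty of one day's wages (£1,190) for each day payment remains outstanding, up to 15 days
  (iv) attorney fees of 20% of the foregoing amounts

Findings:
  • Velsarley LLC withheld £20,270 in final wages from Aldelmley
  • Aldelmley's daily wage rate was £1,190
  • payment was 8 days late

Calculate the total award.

£60,072

Liquidated damages (equal amount): £20,270
Penalty days: min(8, 15) = 8
Waiting-time penalty: 8 × £1,190 = £9,520
Subtotal: £20,270 + £20,270 + £9,520 = £50,060
Attorney fees: 20% of £50,060 = £10,012
Total award: £50,060 + £10,012 = £60,072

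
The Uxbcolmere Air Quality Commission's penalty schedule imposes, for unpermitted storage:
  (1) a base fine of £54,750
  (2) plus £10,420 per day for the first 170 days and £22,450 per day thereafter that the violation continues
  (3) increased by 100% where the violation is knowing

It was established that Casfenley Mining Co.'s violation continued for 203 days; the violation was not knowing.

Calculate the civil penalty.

£2,567,000

First 170 days: 170 × £10,420 = £1,771,400
Remaining days: (203 − 170) × £22,450 = £740,850
Per-day component: £1,771,400 + £740,850 = £2,512,250
Base plus per-day: £54,750 + £2,512,250 = £2,567,000
The violation was not knowing: no 100% increase.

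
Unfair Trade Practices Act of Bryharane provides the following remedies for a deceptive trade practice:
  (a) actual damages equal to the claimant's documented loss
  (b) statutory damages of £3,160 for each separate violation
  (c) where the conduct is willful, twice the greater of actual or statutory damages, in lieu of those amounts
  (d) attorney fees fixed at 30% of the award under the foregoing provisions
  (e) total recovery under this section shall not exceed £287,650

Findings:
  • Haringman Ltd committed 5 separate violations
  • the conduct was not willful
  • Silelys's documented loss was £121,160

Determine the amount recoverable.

£178,048

Statutory damages: 5 × £3,160 = £15,800
Conduct not willful: the in-lieu enhancement does not apply.
Actual plus statutory damages: £121,160 + £15,800 = £136,960
Attorney fees: 30% of £136,960 = £41,088
Total before cap: £136,960 + £41,088 = £178,048
Cap at £287,650: £178,048 is within the cap, no reduction.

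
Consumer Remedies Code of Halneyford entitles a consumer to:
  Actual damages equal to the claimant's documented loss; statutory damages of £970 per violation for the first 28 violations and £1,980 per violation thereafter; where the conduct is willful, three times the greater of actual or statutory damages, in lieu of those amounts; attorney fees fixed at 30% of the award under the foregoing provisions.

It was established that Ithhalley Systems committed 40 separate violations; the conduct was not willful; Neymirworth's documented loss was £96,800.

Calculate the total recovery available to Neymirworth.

First 28 violations: 28 × £970 = £27,160
Remaining violations: (40 − 28) × £1,980 = £23,760
Statutory damages: £27,160 + £23,760 = £50,920
Conduct not willful: the in-lieu enhancement does not apply.
Actual plus statutory damages: £96,800 + £50,920 = £147,720
Attorney fees: 30% of £147,720 = £44,316
Total recovery: £147,720 + £44,316 = £192,036

£192,036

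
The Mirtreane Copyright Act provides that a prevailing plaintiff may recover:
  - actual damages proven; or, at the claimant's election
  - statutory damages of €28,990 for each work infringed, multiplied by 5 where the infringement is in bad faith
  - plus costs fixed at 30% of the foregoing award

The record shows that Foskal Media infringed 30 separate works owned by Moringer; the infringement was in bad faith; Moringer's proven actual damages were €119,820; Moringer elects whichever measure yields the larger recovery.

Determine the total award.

€5,653,050

Statutory damages: 30 × €28,990 = €869,700
Multiplied by 5: 5 × €869,700 = €4,348,500
Greater of actual damages (€119,820) or enhanced statutory damages (€4,348,500): €4,348,500
Costs: 30% of €4,348,500 = €1,304,550
Award plus costs: €4,348,500 + €1,304,550 = €5,653,050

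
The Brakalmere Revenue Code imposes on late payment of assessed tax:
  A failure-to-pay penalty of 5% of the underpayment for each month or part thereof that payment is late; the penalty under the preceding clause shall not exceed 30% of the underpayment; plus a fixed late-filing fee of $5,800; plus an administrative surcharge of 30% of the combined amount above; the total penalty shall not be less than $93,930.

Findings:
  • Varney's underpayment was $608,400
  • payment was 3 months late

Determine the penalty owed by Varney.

$126,178

Accrued rate: 5% × 3 = 15%, capped at 30% → 15%
Failure-to-pay penalty: 15% of $608,400 = $91,260
Penalty before surcharge: $91,260 + $5,800 = $97,060
Administrative surcharge: 30% of $97,060 = $29,118
Total penalty: $97,060 + $29,118 = $126,178
Minimum $93,930: $126,178 meets the minimum, no increase.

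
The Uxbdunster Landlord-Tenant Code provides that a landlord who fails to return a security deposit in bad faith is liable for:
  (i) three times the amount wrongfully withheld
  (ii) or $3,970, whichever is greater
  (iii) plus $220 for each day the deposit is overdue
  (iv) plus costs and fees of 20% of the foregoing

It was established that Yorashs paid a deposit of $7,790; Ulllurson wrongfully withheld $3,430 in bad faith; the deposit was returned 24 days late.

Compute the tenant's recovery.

Trebled: 3 × $3,430 = $10,290
Minimum $3,970: $10,290 meets the minimum, no increase.
Late-return penalty: 24 × $220 = $5,280
Damages plus late penalty: $10,290 + $5,280 = $15,570
Costs and fees: 20% of $15,570 = $3,114
Total recovery: $15,570 + $3,114 = $18,684

$18,684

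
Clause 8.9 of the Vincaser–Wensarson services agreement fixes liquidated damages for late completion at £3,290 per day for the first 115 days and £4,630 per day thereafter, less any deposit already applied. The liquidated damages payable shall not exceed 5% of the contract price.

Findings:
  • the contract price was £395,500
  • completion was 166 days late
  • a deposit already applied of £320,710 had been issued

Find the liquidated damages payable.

First 115 days: 115 × £3,290 = £378,350
Remaining days: (166 − 115) × £4,630 = £236,130
Accrued per-day damages: £378,350 + £236,130 = £614,480
Less deposit already applied: £614,480 − £320,710 = £293,770
Cap: 5% of £395,500 = £19,775
Cap at £19,775: £293,770 exceeds the cap → £19,775

Liquidated damages: £19,775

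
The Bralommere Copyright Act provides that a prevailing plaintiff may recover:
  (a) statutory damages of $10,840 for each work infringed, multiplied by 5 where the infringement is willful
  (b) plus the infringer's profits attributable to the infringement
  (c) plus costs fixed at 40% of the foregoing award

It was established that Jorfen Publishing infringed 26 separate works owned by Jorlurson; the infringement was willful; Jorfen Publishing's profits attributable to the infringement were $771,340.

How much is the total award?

Statutory damages: 26 × $10,840 = $281,840
Multiplied by 5: 5 × $281,840 = $1,409,200
Combined award: $1,409,200 + $771,340 = $2,180,540
Costs: 40% of $2,180,540 = $872,216
Award plus costs: $2,180,540 + $872,216 = $3,052,756

$3,052,756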